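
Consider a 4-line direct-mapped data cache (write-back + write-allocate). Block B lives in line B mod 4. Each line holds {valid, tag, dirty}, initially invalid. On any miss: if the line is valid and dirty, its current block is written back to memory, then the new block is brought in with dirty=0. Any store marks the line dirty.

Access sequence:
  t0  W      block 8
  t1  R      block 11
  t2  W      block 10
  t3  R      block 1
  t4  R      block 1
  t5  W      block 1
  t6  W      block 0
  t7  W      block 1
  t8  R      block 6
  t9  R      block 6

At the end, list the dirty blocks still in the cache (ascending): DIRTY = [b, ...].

DIRTY = [0, 1]

  0 | W B8 → L0 miss [D]
  1 | R B11 → L3 miss [-]
  2 | W B10 → L2 miss [D]
  3 | R B1 → L1 miss [-]
  4 | R B1 → L1 hit [-]
  5 | W B1 → L1 hit [D]
  6 | W B0 → L0 miss wb→B8 [D]
  7 | W B1 → L1 hit [D]
  8 | R B6 → L2 miss wb→B10 [-]
  9 | R B6 → L2 hit [-]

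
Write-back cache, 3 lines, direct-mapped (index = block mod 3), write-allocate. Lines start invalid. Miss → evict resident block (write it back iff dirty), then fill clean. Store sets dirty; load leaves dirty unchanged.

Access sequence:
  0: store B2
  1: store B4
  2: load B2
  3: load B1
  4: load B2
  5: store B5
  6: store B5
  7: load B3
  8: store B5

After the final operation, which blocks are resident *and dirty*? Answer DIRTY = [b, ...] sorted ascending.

DIRTY = [5]

0: W B2 → L2 miss [D]
1: W B4 → L1 miss [D]
2: R B2 → L2 hit [D]
3: R B1 → L1 miss wb→B4 [-]
4: R B2 → L2 hit [D]
5: W B5 → L2 miss wb→B2 [D]
6: W B5 → L2 hit [D]
7: R B3 → L0 miss [-]
8: W B5 → L2 hit [D]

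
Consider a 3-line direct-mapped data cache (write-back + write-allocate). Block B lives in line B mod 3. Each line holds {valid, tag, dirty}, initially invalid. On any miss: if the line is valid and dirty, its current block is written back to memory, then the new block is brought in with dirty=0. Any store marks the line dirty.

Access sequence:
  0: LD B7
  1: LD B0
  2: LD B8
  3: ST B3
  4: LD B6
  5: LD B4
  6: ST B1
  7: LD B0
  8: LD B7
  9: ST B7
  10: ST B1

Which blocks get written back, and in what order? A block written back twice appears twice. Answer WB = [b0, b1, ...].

0: R B7 -> L1 miss  d=-]
1: R B0 -> L0 miss  d=-]
2: R B8 -> L2 miss  d=-]
3: W B3 -> L0 miss  d=D]
4: R B6 -> L0 miss wb->B3  d=-]
5: R B4 -> L1 miss  d=-]
6: W B1 -> L1 miss  d=D]
7: R B0 -> L0 miss  d=-]
8: R B7 -> L1 miss wb->B1  d=-]
9: W B7 -> L1 hit  d=D]
10: W B1 -> L1 miss wb->B7  d=D]

WB = [3, 1, 7]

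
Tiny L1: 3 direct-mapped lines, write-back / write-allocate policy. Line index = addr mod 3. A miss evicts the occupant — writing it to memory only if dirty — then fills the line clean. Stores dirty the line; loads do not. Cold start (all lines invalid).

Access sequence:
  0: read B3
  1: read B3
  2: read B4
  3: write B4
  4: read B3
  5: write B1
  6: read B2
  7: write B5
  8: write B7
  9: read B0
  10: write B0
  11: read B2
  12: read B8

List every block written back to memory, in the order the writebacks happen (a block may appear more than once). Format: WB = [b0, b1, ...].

  0 | R B3 → L0 miss [-]
  1 | R B3 → L0 hit [-]
  2 | R B4 → L1 miss [-]
  3 | W B4 → L1 hit [D]
  4 | R B3 → L0 hit [-]
  5 | W B1 → L1 miss wb→B4 [D]
  6 | R B2 → L2 miss [-]
  7 | W B5 → L2 miss [D]
  8 | W B7 → L1 miss wb→B1 [D]
  9 | R B0 → L0 miss [-]
  10 | W B0 → L0 hit [D]
  11 | R B2 → L2 miss wb→B5 [-]
  12 | R B8 → L2 miss [-]

WB = [4, 1, 5]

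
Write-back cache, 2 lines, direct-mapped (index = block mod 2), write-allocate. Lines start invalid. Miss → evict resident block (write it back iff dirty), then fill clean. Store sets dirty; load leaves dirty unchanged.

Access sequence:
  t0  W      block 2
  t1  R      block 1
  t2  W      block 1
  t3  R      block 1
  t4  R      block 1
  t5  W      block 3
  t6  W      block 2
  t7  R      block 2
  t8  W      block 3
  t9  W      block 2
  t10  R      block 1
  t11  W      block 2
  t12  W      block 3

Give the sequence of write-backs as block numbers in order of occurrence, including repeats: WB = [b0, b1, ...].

WB = [1, 3]

  0 | W B2 → L0 miss [D]
  1 | R B1 → L1 miss [-]
  2 | W B1 → L1 hit [D]
  3 | R B1 → L1 hit [D]
  4 | R B1 → L1 hit [D]
  5 | W B3 → L1 miss wb→B1 [D]
  6 | W B2 → L0 hit [D]
  7 | R B2 → L0 hit [D]
  8 | W B3 → L1 hit [D]
  9 | W B2 → L0 hit [D]
  10 | R B1 → L1 miss wb→B3 [-]
  11 | W B2 → L0 hit [D]
  12 | W B3 → L1 miss [D]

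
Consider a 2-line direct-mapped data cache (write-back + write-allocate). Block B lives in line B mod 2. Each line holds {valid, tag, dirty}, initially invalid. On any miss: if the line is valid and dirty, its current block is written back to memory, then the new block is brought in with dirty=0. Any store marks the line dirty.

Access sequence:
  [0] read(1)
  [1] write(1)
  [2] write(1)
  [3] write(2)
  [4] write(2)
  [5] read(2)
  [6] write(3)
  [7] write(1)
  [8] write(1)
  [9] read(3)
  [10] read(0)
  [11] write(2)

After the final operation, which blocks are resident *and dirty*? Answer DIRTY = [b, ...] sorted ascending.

  0 | R B1 → L1 miss [-]
  1 | W B1 → L1 hit [D]
  2 | W B1 → L1 hit [D]
  3 | W B2 → L0 miss [D]
  4 | W B2 → L0 hit [D]
  5 | R B2 → L0 hit [D]
  6 | W B3 → L1 miss wb→B1 [D]
  7 | W B1 → L1 miss wb→B3 [D]
  8 | W B1 → L1 hit [D]
  9 | R B3 → L1 miss wb→B1 [-]
  10 | R B0 → L0 miss wb→B2 [-]
  11 | W B2 → L0 miss [D]

DIRTY = [2]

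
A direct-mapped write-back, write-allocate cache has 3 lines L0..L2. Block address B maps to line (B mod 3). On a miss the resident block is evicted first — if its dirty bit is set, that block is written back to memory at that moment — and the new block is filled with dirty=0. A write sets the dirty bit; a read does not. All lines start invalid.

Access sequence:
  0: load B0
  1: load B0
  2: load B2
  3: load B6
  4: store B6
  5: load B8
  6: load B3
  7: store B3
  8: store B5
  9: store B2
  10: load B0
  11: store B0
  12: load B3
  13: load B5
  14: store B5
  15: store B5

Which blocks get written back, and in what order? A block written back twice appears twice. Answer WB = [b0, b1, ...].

WB = [6, 5, 3, 0, 2]

  0 | R B0 → L0 miss [-]
  1 | R B0 → L0 hit [-]
  2 | R B2 → L2 miss [-]
  3 | R B6 → L0 miss [-]
  4 | W B6 → L0 hit [D]
  5 | R B8 → L2 miss [-]
  6 | R B3 → L0 miss wb→B6 [-]
  7 | W B3 → L0 hit [D]
  8 | W B5 → L2 miss [D]
  9 | W B2 → L2 miss wb→B5 [D]
  10 | R B0 → L0 miss wb→B3 [-]
  11 | W B0 → L0 hit [D]
  12 | R B3 → L0 miss wb→B0 [-]
  13 | R B5 → L2 miss wb→B2 [-]
  14 | W B5 → L2 hit [D]
  15 | W B5 → L2 hit [D]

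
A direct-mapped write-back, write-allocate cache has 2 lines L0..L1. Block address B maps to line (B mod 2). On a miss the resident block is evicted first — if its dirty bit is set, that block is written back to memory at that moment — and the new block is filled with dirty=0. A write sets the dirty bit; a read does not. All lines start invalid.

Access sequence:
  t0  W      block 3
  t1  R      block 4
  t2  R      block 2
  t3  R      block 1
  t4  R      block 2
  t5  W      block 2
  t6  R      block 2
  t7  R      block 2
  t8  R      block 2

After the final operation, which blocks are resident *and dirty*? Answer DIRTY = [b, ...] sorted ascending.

  0 | W B3 → L1 miss [D]
  1 | R B4 → L0 miss [-]
  2 | R B2 → L0 miss [-]
  3 | R B1 → L1 miss wb→B3 [-]
  4 | R B2 → L0 hit [-]
  5 | W B2 → L0 hit [D]
  6 | R B2 → L0 hit [D]
  7 | R B2 → L0 hit [D]
  8 | R B2 → L0 hit [D]

DIRTY = [2]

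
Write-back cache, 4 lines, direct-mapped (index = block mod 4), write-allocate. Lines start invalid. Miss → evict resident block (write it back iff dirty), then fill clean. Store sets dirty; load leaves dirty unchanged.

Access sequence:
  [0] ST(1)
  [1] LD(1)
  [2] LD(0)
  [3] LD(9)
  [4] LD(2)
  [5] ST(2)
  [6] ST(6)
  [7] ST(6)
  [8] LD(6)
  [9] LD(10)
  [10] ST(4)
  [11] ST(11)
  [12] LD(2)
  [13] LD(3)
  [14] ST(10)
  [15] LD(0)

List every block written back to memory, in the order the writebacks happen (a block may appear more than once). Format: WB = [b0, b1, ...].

WB = [1, 2, 6, 11, 4]

  0 | W B1 → L1 miss [D]
  1 | R B1 → L1 hit [D]
  2 | R B0 → L0 miss [-]
  3 | R B9 → L1 miss wb→B1 [-]
  4 | R B2 → L2 miss [-]
  5 | W B2 → L2 hit [D]
  6 | W B6 → L2 miss wb→B2 [D]
  7 | W B6 → L2 hit [D]
  8 | R B6 → L2 hit [D]
  9 | R B10 → L2 miss wb→B6 [-]
  10 | W B4 → L0 miss [D]
  11 | W B11 → L3 miss [D]
  12 | R B2 → L2 miss [-]
  13 | R B3 → L3 miss wb→B11 [-]
  14 | W B10 → L2 miss [D]
  15 | R B0 → L0 miss wb→B4 [-]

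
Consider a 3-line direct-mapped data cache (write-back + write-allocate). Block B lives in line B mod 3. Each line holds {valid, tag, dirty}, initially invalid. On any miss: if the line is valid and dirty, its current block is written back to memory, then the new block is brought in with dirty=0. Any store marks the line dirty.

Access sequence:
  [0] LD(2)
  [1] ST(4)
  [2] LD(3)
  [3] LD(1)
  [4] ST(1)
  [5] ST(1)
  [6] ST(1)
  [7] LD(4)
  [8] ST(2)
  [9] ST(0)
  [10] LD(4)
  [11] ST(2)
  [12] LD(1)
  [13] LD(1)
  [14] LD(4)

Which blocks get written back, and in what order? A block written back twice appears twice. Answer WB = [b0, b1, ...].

WB = [4, 1]

0: R B2 -> L2 miss  d=-]
1: W B4 -> L1 miss  d=D]
2: R B3 -> L0 miss  d=-]
3: R B1 -> L1 miss wb->B4  d=-]
4: W B1 -> L1 hit  d=D]
5: W B1 -> L1 hit  d=D]
6: W B1 -> L1 hit  d=D]
7: R B4 -> L1 miss wb->B1  d=-]
8: W B2 -> L2 hit  d=D]
9: W B0 -> L0 miss  d=D]
10: R B4 -> L1 hit  d=-]
11: W B2 -> L2 hit  d=D]
12: R B1 -> L1 miss  d=-]
13: R B1 -> L1 hit  d=-]
14: R B4 -> L1 miss  d=-]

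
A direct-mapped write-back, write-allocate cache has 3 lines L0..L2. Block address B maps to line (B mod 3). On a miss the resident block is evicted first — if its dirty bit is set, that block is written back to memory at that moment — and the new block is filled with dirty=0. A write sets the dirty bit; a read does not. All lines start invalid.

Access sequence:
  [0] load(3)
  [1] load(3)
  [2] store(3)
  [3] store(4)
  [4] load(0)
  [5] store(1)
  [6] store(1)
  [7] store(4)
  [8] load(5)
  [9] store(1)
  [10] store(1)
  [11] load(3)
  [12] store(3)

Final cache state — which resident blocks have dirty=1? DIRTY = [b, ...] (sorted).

0: R B3 -> L0 miss  d=-]
1: R B3 -> L0 hit  d=-]
2: W B3 -> L0 hit  d=D]
3: W B4 -> L1 miss  d=D]
4: R B0 -> L0 miss wb->B3  d=-]
5: W B1 -> L1 miss wb->B4  d=D]
6: W B1 -> L1 hit  d=D]
7: W B4 -> L1 miss wb->B1  d=D]
8: R B5 -> L2 miss  d=-]
9: W B1 -> L1 miss wb->B4  d=D]
10: W B1 -> L1 hit  d=D]
11: R B3 -> L0 miss  d=-]
12: W B3 -> L0 hit  d=D]

DIRTY = [1, 3]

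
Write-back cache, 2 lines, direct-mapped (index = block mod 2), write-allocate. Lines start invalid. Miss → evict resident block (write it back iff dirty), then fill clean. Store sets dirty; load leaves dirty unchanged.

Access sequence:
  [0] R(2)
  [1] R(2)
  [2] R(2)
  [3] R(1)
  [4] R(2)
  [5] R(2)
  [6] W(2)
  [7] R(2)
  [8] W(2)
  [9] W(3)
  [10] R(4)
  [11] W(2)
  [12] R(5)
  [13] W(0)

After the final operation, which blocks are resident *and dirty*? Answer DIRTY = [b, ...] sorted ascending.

  0 | R B2 → L0 miss [-]
  1 | R B2 → L0 hit [-]
  2 | R B2 → L0 hit [-]
  3 | R B1 → L1 miss [-]
  4 | R B2 → L0 hit [-]
  5 | R B2 → L0 hit [-]
  6 | W B2 → L0 hit [D]
  7 | R B2 → L0 hit [D]
  8 | W B2 → L0 hit [D]
  9 | W B3 → L1 miss [D]
  10 | R B4 → L0 miss wb→B2 [-]
  11 | W B2 → L0 miss [D]
  12 | R B5 → L1 miss wb→B3 [-]
  13 | W B0 → L0 miss wb→B2 [D]

DIRTY = [0]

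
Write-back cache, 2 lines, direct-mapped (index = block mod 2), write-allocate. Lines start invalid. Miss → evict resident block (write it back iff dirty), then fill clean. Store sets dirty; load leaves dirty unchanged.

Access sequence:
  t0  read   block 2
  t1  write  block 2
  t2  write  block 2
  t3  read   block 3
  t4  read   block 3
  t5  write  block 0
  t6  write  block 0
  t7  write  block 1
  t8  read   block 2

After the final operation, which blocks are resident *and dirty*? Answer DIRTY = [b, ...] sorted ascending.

DIRTY = [1]

0: R B2 -> L0 miss  d=-]
1: W B2 -> L0 hit  d=D]
2: W B2 -> L0 hit  d=D]
3: R B3 -> L1 miss  d=-]
4: R B3 -> L1 hit  d=-]
5: W B0 -> L0 miss wb->B2  d=D]
6: W B0 -> L0 hit  d=D]
7: W B1 -> L1 miss  d=D]
8: R B2 -> L0 miss wb->B0  d=-]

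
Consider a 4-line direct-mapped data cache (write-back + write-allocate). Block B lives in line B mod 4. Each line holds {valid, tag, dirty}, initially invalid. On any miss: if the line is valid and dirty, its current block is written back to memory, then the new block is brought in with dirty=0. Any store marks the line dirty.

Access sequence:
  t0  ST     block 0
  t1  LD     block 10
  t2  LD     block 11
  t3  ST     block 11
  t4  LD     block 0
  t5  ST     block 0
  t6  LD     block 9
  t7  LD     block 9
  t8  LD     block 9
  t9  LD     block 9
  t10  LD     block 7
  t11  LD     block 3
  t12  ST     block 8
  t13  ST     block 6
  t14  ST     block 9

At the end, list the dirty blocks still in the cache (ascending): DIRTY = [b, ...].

DIRTY = [6, 8, 9]

0: W B0 -> L0 miss  d=D]
1: R B10 -> L2 miss  d=-]
2: R B11 -> L3 miss  d=-]
3: W B11 -> L3 hit  d=D]
4: R B0 -> L0 hit  d=D]
5: W B0 -> L0 hit  d=D]
6: R B9 -> L1 miss  d=-]
7: R B9 -> L1 hit  d=-]
8: R B9 -> L1 hit  d=-]
9: R B9 -> L1 hit  d=-]
10: R B7 -> L3 miss wb->B11  d=-]
11: R B3 -> L3 miss  d=-]
12: W B8 -> L0 miss wb->B0  d=D]
13: W B6 -> L2 miss  d=D]
14: W B9 -> L1 hit  d=D]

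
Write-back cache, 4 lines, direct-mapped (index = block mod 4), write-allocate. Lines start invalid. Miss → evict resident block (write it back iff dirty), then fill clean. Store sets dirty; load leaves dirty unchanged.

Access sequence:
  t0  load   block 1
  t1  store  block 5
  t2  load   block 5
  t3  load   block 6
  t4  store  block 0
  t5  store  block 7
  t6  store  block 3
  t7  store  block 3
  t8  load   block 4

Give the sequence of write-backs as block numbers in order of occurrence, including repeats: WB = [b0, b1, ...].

  0 | R B1 → L1 miss [-]
  1 | W B5 → L1 miss [D]
  2 | R B5 → L1 hit [D]
  3 | R B6 → L2 miss [-]
  4 | W B0 → L0 miss [D]
  5 | W B7 → L3 miss [D]
  6 | W B3 → L3 miss wb→B7 [D]
  7 | W B3 → L3 hit [D]
  8 | R B4 → L0 miss wb→B0 [-]

WB = [7, 0]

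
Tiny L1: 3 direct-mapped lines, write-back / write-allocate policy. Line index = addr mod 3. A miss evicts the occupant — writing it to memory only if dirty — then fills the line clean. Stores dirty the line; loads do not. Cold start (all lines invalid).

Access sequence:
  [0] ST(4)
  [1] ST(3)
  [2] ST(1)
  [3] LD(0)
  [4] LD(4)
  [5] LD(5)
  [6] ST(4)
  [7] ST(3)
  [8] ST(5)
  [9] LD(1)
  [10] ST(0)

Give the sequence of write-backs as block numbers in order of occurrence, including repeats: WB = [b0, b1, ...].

0: W B4 -> L1 miss  d=D]
1: W B3 -> L0 miss  d=D]
2: W B1 -> L1 miss wb->B4  d=D]
3: R B0 -> L0 miss wb->B3  d=-]
4: R B4 -> L1 miss wb->B1  d=-]
5: R B5 -> L2 miss  d=-]
6: W B4 -> L1 hit  d=D]
7: W B3 -> L0 miss  d=D]
8: W B5 -> L2 hit  d=D]
9: R B1 -> L1 miss wb->B4  d=-]
10: W B0 -> L0 miss wb->B3  d=D]

WB = [4, 3, 1, 4, 3]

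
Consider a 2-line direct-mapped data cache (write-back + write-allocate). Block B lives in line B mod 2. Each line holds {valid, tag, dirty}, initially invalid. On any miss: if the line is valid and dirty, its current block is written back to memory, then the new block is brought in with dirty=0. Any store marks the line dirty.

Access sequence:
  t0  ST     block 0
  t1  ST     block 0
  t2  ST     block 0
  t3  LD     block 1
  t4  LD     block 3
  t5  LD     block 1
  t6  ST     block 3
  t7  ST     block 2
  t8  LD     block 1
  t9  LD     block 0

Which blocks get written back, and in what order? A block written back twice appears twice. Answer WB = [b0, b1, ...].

WB = [0, 3, 2]

0: W B0 → L0 miss [D]
1: W B0 → L0 hit [D]
2: W B0 → L0 hit [D]
3: R B1 → L1 miss [-]
4: R B3 → L1 miss [-]
5: R B1 → L1 miss [-]
6: W B3 → L1 miss [D]
7: W B2 → L0 miss wb→B0 [D]
8: R B1 → L1 miss wb→B3 [-]
9: R B0 → L0 miss wb→B2 [-]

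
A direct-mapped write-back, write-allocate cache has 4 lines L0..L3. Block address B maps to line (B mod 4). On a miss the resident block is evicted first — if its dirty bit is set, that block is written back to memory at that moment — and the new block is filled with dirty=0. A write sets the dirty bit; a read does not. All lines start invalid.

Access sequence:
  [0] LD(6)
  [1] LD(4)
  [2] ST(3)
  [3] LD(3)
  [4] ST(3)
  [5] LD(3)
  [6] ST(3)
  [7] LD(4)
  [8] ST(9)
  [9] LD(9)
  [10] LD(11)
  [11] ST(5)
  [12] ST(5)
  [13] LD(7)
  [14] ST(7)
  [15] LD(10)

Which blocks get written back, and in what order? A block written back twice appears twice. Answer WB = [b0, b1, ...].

WB = [3, 9]

  0 | R B6 → L2 miss [-]
  1 | R B4 → L0 miss [-]
  2 | W B3 → L3 miss [D]
  3 | R B3 → L3 hit [D]
  4 | W B3 → L3 hit [D]
  5 | R B3 → L3 hit [D]
  6 | W B3 → L3 hit [D]
  7 | R B4 → L0 hit [-]
  8 | W B9 → L1 miss [D]
  9 | R B9 → L1 hit [D]
  10 | R B11 → L3 miss wb→B3 [-]
  11 | W B5 → L1 miss wb→B9 [D]
  12 | W B5 → L1 hit [D]
  13 | R B7 → L3 miss [-]
  14 | W B7 → L3 hit [D]
  15 | R B10 → L2 miss [-]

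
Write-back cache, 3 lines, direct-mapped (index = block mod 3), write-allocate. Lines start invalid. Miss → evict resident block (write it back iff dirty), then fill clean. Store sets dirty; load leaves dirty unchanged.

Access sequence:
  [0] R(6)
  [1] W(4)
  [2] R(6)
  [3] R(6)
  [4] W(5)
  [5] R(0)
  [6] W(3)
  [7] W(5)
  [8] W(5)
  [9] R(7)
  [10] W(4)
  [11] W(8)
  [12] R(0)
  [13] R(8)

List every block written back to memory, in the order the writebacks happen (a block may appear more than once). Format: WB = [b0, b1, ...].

WB = [4, 5, 3]

  0 | R B6 → L0 miss [-]
  1 | W B4 → L1 miss [D]
  2 | R B6 → L0 hit [-]
  3 | R B6 → L0 hit [-]
  4 | W B5 → L2 miss [D]
  5 | R B0 → L0 miss [-]
  6 | W B3 → L0 miss [D]
  7 | W B5 → L2 hit [D]
  8 | W B5 → L2 hit [D]
  9 | R B7 → L1 miss wb→B4 [-]
  10 | W B4 → L1 miss [D]
  11 | W B8 → L2 miss wb→B5 [D]
  12 | R B0 → L0 miss wb→B3 [-]
  13 | R B8 → L2 hit [D]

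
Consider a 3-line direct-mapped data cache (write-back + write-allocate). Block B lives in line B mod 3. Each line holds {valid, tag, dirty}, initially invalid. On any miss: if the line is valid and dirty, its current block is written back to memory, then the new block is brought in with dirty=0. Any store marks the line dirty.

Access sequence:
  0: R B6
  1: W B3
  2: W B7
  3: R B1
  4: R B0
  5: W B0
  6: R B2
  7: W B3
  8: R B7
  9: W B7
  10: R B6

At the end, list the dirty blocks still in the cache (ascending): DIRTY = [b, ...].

0: R B6 -> L0 miss  d=-]
1: W B3 -> L0 miss  d=D]
2: W B7 -> L1 miss  d=D]
3: R B1 -> L1 miss wb->B7  d=-]
4: R B0 -> L0 miss wb->B3  d=-]
5: W B0 -> L0 hit  d=D]
6: R B2 -> L2 miss  d=-]
7: W B3 -> L0 miss wb->B0  d=D]
8: R B7 -> L1 miss  d=-]
9: W B7 -> L1 hit  d=D]
10: R B6 -> L0 miss wb->B3  d=-]

DIRTY = [7]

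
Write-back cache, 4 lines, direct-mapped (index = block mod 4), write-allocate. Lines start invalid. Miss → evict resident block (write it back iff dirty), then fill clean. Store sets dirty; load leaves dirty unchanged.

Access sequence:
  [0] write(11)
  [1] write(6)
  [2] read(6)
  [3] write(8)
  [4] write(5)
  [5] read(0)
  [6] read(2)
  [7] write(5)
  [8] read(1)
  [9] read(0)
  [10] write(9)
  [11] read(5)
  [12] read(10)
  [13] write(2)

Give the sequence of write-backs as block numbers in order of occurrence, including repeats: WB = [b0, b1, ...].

WB = [8, 6, 5, 9]

0: W B11 → L3 miss [D]
1: W B6 → L2 miss [D]
2: R B6 → L2 hit [D]
3: W B8 → L0 miss [D]
4: W B5 → L1 miss [D]
5: R B0 → L0 miss wb→B8 [-]
6: R B2 → L2 miss wb→B6 [-]
7: W B5 → L1 hit [D]
8: R B1 → L1 miss wb→B5 [-]
9: R B0 → L0 hit [-]
10: W B9 → L1 miss [D]
11: R B5 → L1 miss wb→B9 [-]
12: R B10 → L2 miss [-]
13: W B2 → L2 miss [D]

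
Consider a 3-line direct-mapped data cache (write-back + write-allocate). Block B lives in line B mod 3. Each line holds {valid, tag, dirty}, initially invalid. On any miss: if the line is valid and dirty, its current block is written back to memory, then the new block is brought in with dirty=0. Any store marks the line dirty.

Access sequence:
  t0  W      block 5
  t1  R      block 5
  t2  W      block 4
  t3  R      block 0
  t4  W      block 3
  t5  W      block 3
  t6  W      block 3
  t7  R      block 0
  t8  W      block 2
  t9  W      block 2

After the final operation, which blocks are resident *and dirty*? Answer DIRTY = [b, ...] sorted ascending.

0: W B5 → L2 miss [D]
1: R B5 → L2 hit [D]
2: W B4 → L1 miss [D]
3: R B0 → L0 miss [-]
4: W B3 → L0 miss [D]
5: W B3 → L0 hit [D]
6: W B3 → L0 hit [D]
7: R B0 → L0 miss wb→B3 [-]
8: W B2 → L2 miss wb→B5 [D]
9: W B2 → L2 hit [D]

DIRTY = [2, 4]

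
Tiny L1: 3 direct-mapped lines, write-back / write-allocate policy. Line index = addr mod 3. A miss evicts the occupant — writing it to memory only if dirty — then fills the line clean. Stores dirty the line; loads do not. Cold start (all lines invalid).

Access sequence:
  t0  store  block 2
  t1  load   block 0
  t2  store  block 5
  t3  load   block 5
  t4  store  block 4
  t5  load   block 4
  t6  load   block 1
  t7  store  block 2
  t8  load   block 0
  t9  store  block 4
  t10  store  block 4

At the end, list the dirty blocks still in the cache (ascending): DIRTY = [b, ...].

DIRTY = [2, 4]

0: W B2 → L2 miss [D]
1: R B0 → L0 miss [-]
2: W B5 → L2 miss wb→B2 [D]
3: R B5 → L2 hit [D]
4: W B4 → L1 miss [D]
5: R B4 → L1 hit [D]
6: R B1 → L1 miss wb→B4 [-]
7: W B2 → L2 miss wb→B5 [D]
8: R B0 → L0 hit [-]
9: W B4 → L1 miss [D]
10: W B4 → L1 hit [D]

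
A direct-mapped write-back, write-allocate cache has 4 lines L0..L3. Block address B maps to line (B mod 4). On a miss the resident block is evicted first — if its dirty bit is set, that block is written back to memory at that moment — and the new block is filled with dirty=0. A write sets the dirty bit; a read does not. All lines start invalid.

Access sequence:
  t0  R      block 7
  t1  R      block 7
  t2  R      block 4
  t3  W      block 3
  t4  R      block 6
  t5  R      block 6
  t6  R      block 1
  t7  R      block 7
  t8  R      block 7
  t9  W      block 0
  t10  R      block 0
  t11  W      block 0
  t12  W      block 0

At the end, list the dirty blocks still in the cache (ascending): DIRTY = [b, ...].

DIRTY = [0]

0: R B7 -> L3 miss  d=-]
1: R B7 -> L3 hit  d=-]
2: R B4 -> L0 miss  d=-]
3: W B3 -> L3 miss  d=D]
4: R B6 -> L2 miss  d=-]
5: R B6 -> L2 hit  d=-]
6: R B1 -> L1 miss  d=-]
7: R B7 -> L3 miss wb->B3  d=-]
8: R B7 -> L3 hit  d=-]
9: W B0 -> L0 miss  d=D]
10: R B0 -> L0 hit  d=D]
11: W B0 -> L0 hit  d=D]
12: W B0 -> L0 hit  d=D]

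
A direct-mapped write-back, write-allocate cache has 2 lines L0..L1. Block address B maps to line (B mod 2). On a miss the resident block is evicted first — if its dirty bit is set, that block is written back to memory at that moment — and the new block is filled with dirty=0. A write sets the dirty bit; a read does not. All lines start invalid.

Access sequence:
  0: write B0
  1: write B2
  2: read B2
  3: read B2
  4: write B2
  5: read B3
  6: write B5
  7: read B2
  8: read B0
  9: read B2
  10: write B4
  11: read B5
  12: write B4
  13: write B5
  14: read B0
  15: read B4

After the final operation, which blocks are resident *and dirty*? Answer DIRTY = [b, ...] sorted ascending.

DIRTY = [5]

  0 | W B0 → L0 miss [D]
  1 | W B2 → L0 miss wb→B0 [D]
  2 | R B2 → L0 hit [D]
  3 | R B2 → L0 hit [D]
  4 | W B2 → L0 hit [D]
  5 | R B3 → L1 miss [-]
  6 | W B5 → L1 miss [D]
  7 | R B2 → L0 hit [D]
  8 | R B0 → L0 miss wb→B2 [-]
  9 | R B2 → L0 miss [-]
  10 | W B4 → L0 miss [D]
  11 | R B5 → L1 hit [D]
  12 | W B4 → L0 hit [D]
  13 | W B5 → L1 hit [D]
  14 | R B0 → L0 miss wb→B4 [-]
  15 | R B4 → L0 miss [-]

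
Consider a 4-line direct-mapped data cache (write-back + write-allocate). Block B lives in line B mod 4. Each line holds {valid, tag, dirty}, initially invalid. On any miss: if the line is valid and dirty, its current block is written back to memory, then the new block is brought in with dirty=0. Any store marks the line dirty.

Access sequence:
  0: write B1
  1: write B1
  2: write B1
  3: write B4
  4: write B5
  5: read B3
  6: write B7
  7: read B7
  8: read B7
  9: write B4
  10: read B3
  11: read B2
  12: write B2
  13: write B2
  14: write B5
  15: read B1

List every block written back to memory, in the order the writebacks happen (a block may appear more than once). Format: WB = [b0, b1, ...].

WB = [1, 7, 5]

0: W B1 → L1 miss [D]
1: W B1 → L1 hit [D]
2: W B1 → L1 hit [D]
3: W B4 → L0 miss [D]
4: W B5 → L1 miss wb→B1 [D]
5: R B3 → L3 miss [-]
6: W B7 → L3 miss [D]
7: R B7 → L3 hit [D]
8: R B7 → L3 hit [D]
9: W B4 → L0 hit [D]
10: R B3 → L3 miss wb→B7 [-]
11: R B2 → L2 miss [-]
12: W B2 → L2 hit [D]
13: W B2 → L2 hit [D]
14: W B5 → L1 hit [D]
15: R B1 → L1 miss wb→B5 [-]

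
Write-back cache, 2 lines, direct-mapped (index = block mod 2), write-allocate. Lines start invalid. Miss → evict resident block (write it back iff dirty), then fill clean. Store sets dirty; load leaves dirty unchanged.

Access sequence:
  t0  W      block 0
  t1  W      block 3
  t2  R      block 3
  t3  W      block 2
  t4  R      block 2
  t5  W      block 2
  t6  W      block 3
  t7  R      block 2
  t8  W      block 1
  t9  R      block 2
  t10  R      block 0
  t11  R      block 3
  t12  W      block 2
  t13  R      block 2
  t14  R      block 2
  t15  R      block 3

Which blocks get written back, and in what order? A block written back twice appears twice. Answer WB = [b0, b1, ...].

0: W B0 → L0 miss [D]
1: W B3 → L1 miss [D]
2: R B3 → L1 hit [D]
3: W B2 → L0 miss wb→B0 [D]
4: R B2 → L0 hit [D]
5: W B2 → L0 hit [D]
6: W B3 → L1 hit [D]
7: R B2 → L0 hit [D]
8: W B1 → L1 miss wb→B3 [D]
9: R B2 → L0 hit [D]
10: R B0 → L0 miss wb→B2 [-]
11: R B3 → L1 miss wb→B1 [-]
12: W B2 → L0 miss [D]
13: R B2 → L0 hit [D]
14: R B2 → L0 hit [D]
15: R B3 → L1 hit [-]

WB = [0, 3, 2, 1]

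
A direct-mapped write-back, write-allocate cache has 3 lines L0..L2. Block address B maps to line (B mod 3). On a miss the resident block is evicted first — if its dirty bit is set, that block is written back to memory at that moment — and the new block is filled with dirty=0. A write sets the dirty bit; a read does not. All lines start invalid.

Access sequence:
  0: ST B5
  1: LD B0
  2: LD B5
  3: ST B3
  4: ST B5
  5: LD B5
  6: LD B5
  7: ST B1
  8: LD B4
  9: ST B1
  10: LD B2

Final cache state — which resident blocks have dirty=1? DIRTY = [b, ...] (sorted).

0: W B5 → L2 miss [D]
1: R B0 → L0 miss [-]
2: R B5 → L2 hit [D]
3: W B3 → L0 miss [D]
4: W B5 → L2 hit [D]
5: R B5 → L2 hit [D]
6: R B5 → L2 hit [D]
7: W B1 → L1 miss [D]
8: R B4 → L1 miss wb→B1 [-]
9: W B1 → L1 miss [D]
10: R B2 → L2 miss wb→B5 [-]

DIRTY = [1, 3]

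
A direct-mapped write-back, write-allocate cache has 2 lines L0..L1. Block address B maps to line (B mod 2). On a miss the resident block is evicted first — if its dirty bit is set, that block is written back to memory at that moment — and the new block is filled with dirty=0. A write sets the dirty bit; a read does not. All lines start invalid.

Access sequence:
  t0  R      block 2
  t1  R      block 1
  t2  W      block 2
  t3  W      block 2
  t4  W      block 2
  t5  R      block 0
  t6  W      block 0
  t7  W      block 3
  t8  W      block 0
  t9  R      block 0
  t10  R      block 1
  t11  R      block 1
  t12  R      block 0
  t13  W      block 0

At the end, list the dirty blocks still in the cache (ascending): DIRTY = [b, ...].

DIRTY = [0]

0: R B2 -> L0 miss  d=-]
1: R B1 -> L1 miss  d=-]
2: W B2 -> L0 hit  d=D]
3: W B2 -> L0 hit  d=D]
4: W B2 -> L0 hit  d=D]
5: R B0 -> L0 miss wb->B2  d=-]
6: W B0 -> L0 hit  d=D]
7: W B3 -> L1 miss  d=D]
8: W B0 -> L0 hit  d=D]
9: R B0 -> L0 hit  d=D]
10: R B1 -> L1 miss wb->B3  d=-]
11: R B1 -> L1 hit  d=-]
12: R B0 -> L0 hit  d=D]
13: W B0 -> L0 hit  d=D]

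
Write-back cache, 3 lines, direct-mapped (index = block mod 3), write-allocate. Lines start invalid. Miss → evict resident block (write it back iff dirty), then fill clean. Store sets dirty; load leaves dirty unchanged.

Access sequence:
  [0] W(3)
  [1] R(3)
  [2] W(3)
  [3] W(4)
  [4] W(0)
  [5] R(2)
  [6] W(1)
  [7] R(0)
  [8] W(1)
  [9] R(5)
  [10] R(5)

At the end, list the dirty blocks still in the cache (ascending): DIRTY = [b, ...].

DIRTY = [0, 1]

0: W B3 → L0 miss [D]
1: R B3 → L0 hit [D]
2: W B3 → L0 hit [D]
3: W B4 → L1 miss [D]
4: W B0 → L0 miss wb→B3 [D]
5: R B2 → L2 miss [-]
6: W B1 → L1 miss wb→B4 [D]
7: R B0 → L0 hit [D]
8: W B1 → L1 hit [D]
9: R B5 → L2 miss [-]
10: R B5 → L2 hit [-]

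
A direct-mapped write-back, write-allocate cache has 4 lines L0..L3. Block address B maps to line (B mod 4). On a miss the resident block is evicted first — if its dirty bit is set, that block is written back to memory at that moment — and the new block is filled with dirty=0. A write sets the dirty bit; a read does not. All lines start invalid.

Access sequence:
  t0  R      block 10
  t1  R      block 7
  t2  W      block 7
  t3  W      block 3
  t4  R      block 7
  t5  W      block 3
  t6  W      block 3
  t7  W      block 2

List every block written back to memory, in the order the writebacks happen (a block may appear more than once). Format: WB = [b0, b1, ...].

WB = [7, 3]

0: R B10 -> L2 miss  d=-]
1: R B7 -> L3 miss  d=-]
2: W B7 -> L3 hit  d=D]
3: W B3 -> L3 miss wb->B7  d=D]
4: R B7 -> L3 miss wb->B3  d=-]
5: W B3 -> L3 miss  d=D]
6: W B3 -> L3 hit  d=D]
7: W B2 -> L2 miss  d=D]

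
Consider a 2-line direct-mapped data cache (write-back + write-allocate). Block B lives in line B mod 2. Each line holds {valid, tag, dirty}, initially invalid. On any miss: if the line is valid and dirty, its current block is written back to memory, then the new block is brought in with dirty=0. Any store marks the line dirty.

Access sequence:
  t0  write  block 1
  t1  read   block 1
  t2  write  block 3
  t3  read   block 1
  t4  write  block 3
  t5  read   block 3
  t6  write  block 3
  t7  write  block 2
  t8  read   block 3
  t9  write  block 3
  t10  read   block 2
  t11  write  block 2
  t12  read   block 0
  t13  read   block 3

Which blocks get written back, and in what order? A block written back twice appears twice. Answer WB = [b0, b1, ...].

WB = [1, 3, 2]

0: W B1 -> L1 miss  d=D]
1: R B1 -> L1 hit  d=D]
2: W B3 -> L1 miss wb->B1  d=D]
3: R B1 -> L1 miss wb->B3  d=-]
4: W B3 -> L1 miss  d=D]
5: R B3 -> L1 hit  d=D]
6: W B3 -> L1 hit  d=D]
7: W B2 -> L0 miss  d=D]
8: R B3 -> L1 hit  d=D]
9: W B3 -> L1 hit  d=D]
10: R B2 -> L0 hit  d=D]
11: W B2 -> L0 hit  d=D]
12: R B0 -> L0 miss wb->B2  d=-]
13: R B3 -> L1 hit  d=D]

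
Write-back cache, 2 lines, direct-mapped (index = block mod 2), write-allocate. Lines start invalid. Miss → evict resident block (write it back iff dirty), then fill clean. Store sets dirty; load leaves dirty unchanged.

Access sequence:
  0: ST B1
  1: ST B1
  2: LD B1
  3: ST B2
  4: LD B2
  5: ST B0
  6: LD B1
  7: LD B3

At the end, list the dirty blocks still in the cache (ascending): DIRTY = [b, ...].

DIRTY = [0]

  0 | W B1 → L1 miss [D]
  1 | W B1 → L1 hit [D]
  2 | R B1 → L1 hit [D]
  3 | W B2 → L0 miss [D]
  4 | R B2 → L0 hit [D]
  5 | W B0 → L0 miss wb→B2 [D]
  6 | R B1 → L1 hit [D]
  7 | R B3 → L1 miss wb→B1 [-]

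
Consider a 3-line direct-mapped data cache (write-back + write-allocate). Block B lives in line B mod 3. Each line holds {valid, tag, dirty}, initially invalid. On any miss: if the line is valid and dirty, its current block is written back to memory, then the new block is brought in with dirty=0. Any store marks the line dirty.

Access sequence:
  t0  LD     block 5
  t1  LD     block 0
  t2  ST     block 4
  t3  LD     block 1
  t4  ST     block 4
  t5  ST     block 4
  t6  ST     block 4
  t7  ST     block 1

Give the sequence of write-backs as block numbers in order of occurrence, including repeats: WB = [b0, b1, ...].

WB = [4, 4]

  0 | R B5 → L2 miss [-]
  1 | R B0 → L0 miss [-]
  2 | W B4 → L1 miss [D]
  3 | R B1 → L1 miss wb→B4 [-]
  4 | W B4 → L1 miss [D]
  5 | W B4 → L1 hit [D]
  6 | W B4 → L1 hit [D]
  7 | W B1 → L1 miss wb→B4 [D]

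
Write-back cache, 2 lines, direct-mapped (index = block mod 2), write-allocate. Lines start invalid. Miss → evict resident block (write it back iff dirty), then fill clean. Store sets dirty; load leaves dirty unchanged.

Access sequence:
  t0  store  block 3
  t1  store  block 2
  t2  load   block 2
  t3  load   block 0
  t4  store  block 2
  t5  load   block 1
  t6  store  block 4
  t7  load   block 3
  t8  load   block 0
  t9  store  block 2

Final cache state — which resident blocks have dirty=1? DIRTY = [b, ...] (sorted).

DIRTY = [2]

0: W B3 -> L1 miss  d=D]
1: W B2 -> L0 miss  d=D]
2: R B2 -> L0 hit  d=D]
3: R B0 -> L0 miss wb->B2  d=-]
4: W B2 -> L0 miss  d=D]
5: R B1 -> L1 miss wb->B3  d=-]
6: W B4 -> L0 miss wb->B2  d=D]
7: R B3 -> L1 miss  d=-]
8: R B0 -> L0 miss wb->B4  d=-]
9: W B2 -> L0 miss  d=D]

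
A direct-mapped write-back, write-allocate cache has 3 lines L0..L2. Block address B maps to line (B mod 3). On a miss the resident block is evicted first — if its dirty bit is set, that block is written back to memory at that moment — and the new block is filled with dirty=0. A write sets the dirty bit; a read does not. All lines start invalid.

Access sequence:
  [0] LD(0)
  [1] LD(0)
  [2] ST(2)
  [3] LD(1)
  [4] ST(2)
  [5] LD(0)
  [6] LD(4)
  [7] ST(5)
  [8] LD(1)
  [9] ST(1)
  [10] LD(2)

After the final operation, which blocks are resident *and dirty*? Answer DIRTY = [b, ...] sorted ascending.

DIRTY = [1]

  0 | R B0 → L0 miss [-]
  1 | R B0 → L0 hit [-]
  2 | W B2 → L2 miss [D]
  3 | R B1 → L1 miss [-]
  4 | W B2 → L2 hit [D]
  5 | R B0 → L0 hit [-]
  6 | R B4 → L1 miss [-]
  7 | W B5 → L2 miss wb→B2 [D]
  8 | R B1 → L1 miss [-]
  9 | W B1 → L1 hit [D]
  10 | R B2 → L2 miss wb→B5 [-]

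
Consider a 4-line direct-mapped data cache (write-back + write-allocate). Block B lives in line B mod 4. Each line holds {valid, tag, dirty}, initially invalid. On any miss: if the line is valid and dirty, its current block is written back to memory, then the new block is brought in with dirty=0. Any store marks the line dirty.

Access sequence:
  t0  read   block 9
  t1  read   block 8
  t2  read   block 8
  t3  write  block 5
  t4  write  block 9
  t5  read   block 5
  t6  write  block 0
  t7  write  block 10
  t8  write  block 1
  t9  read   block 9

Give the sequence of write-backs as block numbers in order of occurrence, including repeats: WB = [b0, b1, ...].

WB = [5, 9, 1]

  0 | R B9 → L1 miss [-]
  1 | R B8 → L0 miss [-]
  2 | R B8 → L0 hit [-]
  3 | W B5 → L1 miss [D]
  4 | W B9 → L1 miss wb→B5 [D]
  5 | R B5 → L1 miss wb→B9 [-]
  6 | W B0 → L0 miss [D]
  7 | W B10 → L2 miss [D]
  8 | W B1 → L1 miss [D]
  9 | R B9 → L1 miss wb→B1 [-]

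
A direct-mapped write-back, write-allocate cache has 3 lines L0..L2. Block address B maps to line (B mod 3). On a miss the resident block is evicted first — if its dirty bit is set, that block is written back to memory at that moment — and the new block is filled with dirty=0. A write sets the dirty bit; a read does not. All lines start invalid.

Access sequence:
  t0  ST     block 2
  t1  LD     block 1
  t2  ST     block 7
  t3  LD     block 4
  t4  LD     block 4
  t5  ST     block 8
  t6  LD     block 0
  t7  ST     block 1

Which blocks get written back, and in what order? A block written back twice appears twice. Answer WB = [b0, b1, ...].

WB = [7, 2]

  0 | W B2 → L2 miss [D]
  1 | R B1 → L1 miss [-]
  2 | W B7 → L1 miss [D]
  3 | R B4 → L1 miss wb→B7 [-]
  4 | R B4 → L1 hit [-]
  5 | W B8 → L2 miss wb→B2 [D]
  6 | R B0 → L0 miss [-]
  7 | W B1 → L1 miss [D]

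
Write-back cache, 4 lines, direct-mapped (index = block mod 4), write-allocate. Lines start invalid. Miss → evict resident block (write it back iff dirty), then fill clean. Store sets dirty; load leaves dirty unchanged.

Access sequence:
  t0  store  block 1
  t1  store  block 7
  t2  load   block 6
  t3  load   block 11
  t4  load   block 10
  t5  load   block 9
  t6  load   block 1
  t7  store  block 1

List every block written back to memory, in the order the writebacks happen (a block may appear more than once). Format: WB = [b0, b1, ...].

WB = [7, 1]

  0 | W B1 → L1 miss [D]
  1 | W B7 → L3 miss [D]
  2 | R B6 → L2 miss [-]
  3 | R B11 → L3 miss wb→B7 [-]
  4 | R B10 → L2 miss [-]
  5 | R B9 → L1 miss wb→B1 [-]
  6 | R B1 → L1 miss [-]
  7 | W B1 → L1 hit [D]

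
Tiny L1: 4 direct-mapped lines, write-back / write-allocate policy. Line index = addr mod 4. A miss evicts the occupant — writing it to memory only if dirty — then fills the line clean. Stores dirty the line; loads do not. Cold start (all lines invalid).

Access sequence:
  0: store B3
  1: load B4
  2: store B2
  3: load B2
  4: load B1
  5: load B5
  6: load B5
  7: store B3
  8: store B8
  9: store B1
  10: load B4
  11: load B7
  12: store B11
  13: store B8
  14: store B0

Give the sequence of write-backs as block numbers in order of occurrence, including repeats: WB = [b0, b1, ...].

WB = [8, 3, 8]

0: W B3 → L3 miss [D]
1: R B4 → L0 miss [-]
2: W B2 → L2 miss [D]
3: R B2 → L2 hit [D]
4: R B1 → L1 miss [-]
5: R B5 → L1 miss [-]
6: R B5 → L1 hit [-]
7: W B3 → L3 hit [D]
8: W B8 → L0 miss [D]
9: W B1 → L1 miss [D]
10: R B4 → L0 miss wb→B8 [-]
11: R B7 → L3 miss wb→B3 [-]
12: W B11 → L3 miss [D]
13: W B8 → L0 miss [D]
14: W B0 → L0 miss wb→B8 [D]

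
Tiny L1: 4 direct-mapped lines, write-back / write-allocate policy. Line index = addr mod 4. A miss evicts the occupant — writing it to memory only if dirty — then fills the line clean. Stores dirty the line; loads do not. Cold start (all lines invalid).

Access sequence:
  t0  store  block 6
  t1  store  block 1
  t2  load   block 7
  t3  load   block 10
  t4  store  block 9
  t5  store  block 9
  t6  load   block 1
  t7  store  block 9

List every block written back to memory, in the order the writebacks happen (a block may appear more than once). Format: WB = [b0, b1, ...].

0: W B6 -> L2 miss  d=D]
1: W B1 -> L1 miss  d=D]
2: R B7 -> L3 miss  d=-]
3: R B10 -> L2 miss wb->B6  d=-]
4: W B9 -> L1 miss wb->B1  d=D]
5: W B9 -> L1 hit  d=D]
6: R B1 -> L1 miss wb->B9  d=-]
7: W B9 -> L1 miss  d=D]

WB = [6, 1, 9]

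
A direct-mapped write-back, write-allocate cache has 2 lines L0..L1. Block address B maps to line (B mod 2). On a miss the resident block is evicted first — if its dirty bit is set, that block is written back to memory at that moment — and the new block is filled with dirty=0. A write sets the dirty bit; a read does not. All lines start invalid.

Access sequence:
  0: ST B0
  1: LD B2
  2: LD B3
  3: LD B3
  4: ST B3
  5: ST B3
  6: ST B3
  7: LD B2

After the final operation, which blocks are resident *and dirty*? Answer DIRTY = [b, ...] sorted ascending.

  0 | W B0 → L0 miss [D]
  1 | R B2 → L0 miss wb→B0 [-]
  2 | R B3 → L1 miss [-]
  3 | R B3 → L1 hit [-]
  4 | W B3 → L1 hit [D]
  5 | W B3 → L1 hit [D]
  6 | W B3 → L1 hit [D]
  7 | R B2 → L0 hit [-]

DIRTY = [3]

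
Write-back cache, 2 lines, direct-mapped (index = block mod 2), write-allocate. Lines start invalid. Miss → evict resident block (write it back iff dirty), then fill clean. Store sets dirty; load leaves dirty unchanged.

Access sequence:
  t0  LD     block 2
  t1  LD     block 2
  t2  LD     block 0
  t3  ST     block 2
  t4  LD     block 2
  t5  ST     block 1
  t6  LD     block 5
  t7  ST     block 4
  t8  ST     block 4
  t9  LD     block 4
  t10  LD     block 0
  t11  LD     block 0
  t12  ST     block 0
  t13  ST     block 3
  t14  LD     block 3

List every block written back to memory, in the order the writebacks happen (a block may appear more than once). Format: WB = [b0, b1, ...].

0: R B2 → L0 miss [-]
1: R B2 → L0 hit [-]
2: R B0 → L0 miss [-]
3: W B2 → L0 miss [D]
4: R B2 → L0 hit [D]
5: W B1 → L1 miss [D]
6: R B5 → L1 miss wb→B1 [-]
7: W B4 → L0 miss wb→B2 [D]
8: W B4 → L0 hit [D]
9: R B4 → L0 hit [D]
10: R B0 → L0 miss wb→B4 [-]
11: R B0 → L0 hit [-]
12: W B0 → L0 hit [D]
13: W B3 → L1 miss [D]
14: R B3 → L1 hit [D]

WB = [1, 2, 4]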